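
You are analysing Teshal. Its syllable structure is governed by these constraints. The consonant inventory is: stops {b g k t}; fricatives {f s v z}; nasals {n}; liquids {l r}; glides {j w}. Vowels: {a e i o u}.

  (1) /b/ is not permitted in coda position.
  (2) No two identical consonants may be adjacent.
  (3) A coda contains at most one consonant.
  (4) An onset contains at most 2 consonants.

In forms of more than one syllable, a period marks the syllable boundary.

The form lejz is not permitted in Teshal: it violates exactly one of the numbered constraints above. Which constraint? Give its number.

lejz: syllable 1 coda /jz/ has 2 consonants (> 1).
This is a violation of constraint 3: "A coda contains at most one consonant."
The remaining constraints (1, 2, 4) are satisfied.

3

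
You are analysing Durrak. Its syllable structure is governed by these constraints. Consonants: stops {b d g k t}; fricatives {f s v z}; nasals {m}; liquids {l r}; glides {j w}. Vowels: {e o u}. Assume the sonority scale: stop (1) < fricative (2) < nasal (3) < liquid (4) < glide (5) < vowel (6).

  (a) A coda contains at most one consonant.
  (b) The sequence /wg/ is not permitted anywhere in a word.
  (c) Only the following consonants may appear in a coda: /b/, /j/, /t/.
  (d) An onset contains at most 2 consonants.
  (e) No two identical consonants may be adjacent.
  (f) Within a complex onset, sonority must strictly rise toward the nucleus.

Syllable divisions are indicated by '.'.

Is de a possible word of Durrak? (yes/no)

yes

de — σ1 onset /d/, coda /∅/ ok → phonotactically legal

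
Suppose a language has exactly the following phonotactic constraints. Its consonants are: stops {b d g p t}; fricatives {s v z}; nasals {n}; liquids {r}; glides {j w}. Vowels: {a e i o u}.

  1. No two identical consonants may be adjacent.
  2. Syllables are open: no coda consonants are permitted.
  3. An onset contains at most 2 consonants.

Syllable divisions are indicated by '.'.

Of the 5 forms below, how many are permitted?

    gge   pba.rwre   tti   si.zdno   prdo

gge — violates constraint 1: adjacent identical consonants /gg/ → not permitted
pba.rwre — violates constraint 3: syllable 2 onset /rwr/ has 3 consonants (> 2) → not permitted
tti — violates constraint 1: adjacent identical consonants /tt/ → not permitted
si.zdno — violates constraint 3: syllable 2 onset /zdn/ has 3 consonants (> 2) → not permitted
prdo — violates constraint 3: syllable 1 onset /prd/ has 3 consonants (> 2) → not permitted
No form is permitted → 0.

0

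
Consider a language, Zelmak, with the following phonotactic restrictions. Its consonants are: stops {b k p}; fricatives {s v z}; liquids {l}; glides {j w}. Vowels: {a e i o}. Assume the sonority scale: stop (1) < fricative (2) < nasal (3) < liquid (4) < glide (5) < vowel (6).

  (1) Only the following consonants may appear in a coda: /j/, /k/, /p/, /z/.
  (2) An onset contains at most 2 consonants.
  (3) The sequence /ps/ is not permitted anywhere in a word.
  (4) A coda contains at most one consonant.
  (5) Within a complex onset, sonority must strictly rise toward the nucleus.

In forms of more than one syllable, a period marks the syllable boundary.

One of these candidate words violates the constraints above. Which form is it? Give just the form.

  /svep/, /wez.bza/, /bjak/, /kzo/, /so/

/svep/

/svep/ — violates constraint 5: syllable 1 onset /sv/: /s/ (fricative, 2) → /v/ (fricative, 2) does not rise → not permitted
/wez.bza/ — σ1 onset /w/, coda /z/ ok; σ2 onset /bz/ (1→2 rises), coda /∅/ ok → permitted
/bjak/ — σ1 onset /bj/ (1→5 rises), coda /k/ ok → permitted
/kzo/ — σ1 onset /kz/ (1→2 rises), coda /∅/ ok → permitted
/so/ — σ1 onset /s/, coda /∅/ ok → permitted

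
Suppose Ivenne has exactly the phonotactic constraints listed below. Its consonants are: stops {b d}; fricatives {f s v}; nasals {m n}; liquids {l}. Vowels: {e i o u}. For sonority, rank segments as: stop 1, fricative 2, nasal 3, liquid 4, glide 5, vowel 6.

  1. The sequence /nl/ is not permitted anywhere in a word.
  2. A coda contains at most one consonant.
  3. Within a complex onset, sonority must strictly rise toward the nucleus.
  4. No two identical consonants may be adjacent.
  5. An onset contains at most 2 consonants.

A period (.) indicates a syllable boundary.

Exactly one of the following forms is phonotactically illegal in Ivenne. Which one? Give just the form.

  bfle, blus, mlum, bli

bfle — violates constraint 5: syllable 1 onset /bfl/ has 3 consonants (> 2) → phonotactically illegal
blus — σ1 onset /bl/ (1→4 rises), coda /s/ ok → phonotactically legal
mlum — σ1 onset /ml/ (3→4 rises), coda /m/ ok → phonotactically legal
bli — σ1 onset /bl/ (1→4 rises), coda /∅/ ok → phonotactically legal

bfle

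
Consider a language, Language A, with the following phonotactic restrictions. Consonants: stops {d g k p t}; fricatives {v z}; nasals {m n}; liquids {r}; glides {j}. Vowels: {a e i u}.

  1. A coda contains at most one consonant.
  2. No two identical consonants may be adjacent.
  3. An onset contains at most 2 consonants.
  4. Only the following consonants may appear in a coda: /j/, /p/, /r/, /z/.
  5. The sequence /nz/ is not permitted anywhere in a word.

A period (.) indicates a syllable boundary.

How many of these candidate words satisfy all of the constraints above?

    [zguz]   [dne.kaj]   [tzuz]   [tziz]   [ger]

[zguz] — σ1 onset /zg/ (2C), coda /z/ ok → phonotactically legal
[dne.kaj] — σ1 onset /dn/ (2C), coda /∅/ ok; σ2 onset /k/, coda /j/ ok → phonotactically legal
[tzuz] — σ1 onset /tz/ (2C), coda /z/ ok → phonotactically legal
[tziz] — σ1 onset /tz/ (2C), coda /z/ ok → phonotactically legal
[ger] — σ1 onset /g/, coda /r/ ok → phonotactically legal
Phonotactically legal: [zguz], [dne.kaj], [tzuz], [tziz], [ger] → 5.

5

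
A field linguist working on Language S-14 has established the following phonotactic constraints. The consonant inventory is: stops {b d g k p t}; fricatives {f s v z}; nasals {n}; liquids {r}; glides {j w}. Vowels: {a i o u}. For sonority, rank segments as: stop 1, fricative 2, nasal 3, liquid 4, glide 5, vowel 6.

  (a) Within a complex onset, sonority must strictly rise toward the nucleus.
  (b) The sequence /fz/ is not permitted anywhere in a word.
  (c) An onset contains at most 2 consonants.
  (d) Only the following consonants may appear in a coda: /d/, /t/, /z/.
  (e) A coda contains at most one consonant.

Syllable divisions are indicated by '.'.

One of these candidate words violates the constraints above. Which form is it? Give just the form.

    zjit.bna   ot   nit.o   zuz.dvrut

zjit.bna — σ1 onset /zj/ (2→5 rises), coda /t/ ok; σ2 onset /bn/ (1→3 rises), coda /∅/ ok → licit
ot — σ1 onset /∅/, coda /t/ ok → licit
nit.o — σ1 onset /n/, coda /t/ ok; σ2 onset /∅/, coda /∅/ ok → licit
zuz.dvrut — violates constraint (c): syllable 2 onset /dvr/ has 3 consonants (> 2) → illicit

zuz.dvrut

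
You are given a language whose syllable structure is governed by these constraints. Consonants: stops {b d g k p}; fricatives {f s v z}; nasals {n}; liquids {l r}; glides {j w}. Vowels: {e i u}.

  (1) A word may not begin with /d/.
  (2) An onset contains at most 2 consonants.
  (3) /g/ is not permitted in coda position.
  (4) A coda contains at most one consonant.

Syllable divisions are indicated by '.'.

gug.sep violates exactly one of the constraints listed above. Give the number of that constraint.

3

gug.sep: syllable 1 coda contains /g/.
This is a violation of constraint 3: "/g/ is not permitted in coda position."
The remaining constraints (1, 2, 4) are satisfied.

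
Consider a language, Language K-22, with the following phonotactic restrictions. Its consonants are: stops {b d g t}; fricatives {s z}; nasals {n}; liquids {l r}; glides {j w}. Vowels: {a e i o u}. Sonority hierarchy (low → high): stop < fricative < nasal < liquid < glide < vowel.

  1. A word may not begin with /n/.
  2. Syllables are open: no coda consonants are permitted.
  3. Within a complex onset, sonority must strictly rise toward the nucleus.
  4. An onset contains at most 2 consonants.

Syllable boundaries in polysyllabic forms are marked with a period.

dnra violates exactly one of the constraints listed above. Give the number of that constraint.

dnra: syllable 1 onset /dnr/ has 3 consonants (> 2).
This is a violation of constraint 4: "An onset contains at most 2 consonants."
The remaining constraints (1, 2, 3) are satisfied.

4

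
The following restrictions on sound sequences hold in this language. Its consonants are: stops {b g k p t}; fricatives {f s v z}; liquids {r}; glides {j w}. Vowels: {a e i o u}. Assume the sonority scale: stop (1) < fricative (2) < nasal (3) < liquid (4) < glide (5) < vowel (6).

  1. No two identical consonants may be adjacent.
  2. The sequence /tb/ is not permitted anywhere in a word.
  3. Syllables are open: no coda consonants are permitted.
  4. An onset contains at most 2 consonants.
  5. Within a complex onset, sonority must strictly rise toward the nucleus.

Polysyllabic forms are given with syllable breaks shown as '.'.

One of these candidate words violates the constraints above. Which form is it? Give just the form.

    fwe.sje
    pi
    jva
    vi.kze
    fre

jva

fwe.sje — σ1 onset /fw/ (2→5 rises), coda /∅/ ok; σ2 onset /sj/ (2→5 rises), coda /∅/ ok → phonotactically legal
pi — σ1 onset /p/, coda /∅/ ok → phonotactically legal
jva — violates constraint 5: syllable 1 onset /jv/: /j/ (glide, 5) → /v/ (fricative, 2) does not rise → phonotactically illegal
vi.kze — σ1 onset /v/, coda /∅/ ok; σ2 onset /kz/ (1→2 rises), coda /∅/ ok → phonotactically legal
fre — σ1 onset /fr/ (2→4 rises), coda /∅/ ok → phonotactically legal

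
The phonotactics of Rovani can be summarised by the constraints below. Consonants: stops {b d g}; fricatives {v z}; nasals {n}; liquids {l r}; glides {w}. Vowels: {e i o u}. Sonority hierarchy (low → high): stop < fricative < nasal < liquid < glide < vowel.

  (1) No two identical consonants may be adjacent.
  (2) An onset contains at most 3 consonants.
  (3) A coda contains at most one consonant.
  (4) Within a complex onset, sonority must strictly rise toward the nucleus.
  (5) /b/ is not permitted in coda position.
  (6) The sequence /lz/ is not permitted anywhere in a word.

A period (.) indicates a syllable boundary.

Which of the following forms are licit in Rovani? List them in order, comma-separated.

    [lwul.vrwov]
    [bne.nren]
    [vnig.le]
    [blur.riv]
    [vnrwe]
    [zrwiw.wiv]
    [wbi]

[lwul.vrwov], [bne.nren], [vnig.le]

[lwul.vrwov] — σ1 onset /lw/ (4→5 rises), coda /l/ ok; σ2 onset /vrw/ (2→4→5 rises), coda /v/ ok → licit
[bne.nren] — σ1 onset /bn/ (1→3 rises), coda /∅/ ok; σ2 onset /nr/ (3→4 rises), coda /n/ ok → licit
[vnig.le] — σ1 onset /vn/ (2→3 rises), coda /g/ ok; σ2 onset /l/, coda /∅/ ok → licit
[blur.riv] — violates constraint 1: adjacent identical consonants /rr/ → illicit
[vnrwe] — violates constraint 2: syllable 1 onset /vnrw/ has 4 consonants (> 3) → illicit
[zrwiw.wiv] — violates constraint 1: adjacent identical consonants /ww/ → illicit
[wbi] — violates constraint 4: syllable 1 onset /wb/: /w/ (glide, 5) → /b/ (stop, 1) does not rise → illicit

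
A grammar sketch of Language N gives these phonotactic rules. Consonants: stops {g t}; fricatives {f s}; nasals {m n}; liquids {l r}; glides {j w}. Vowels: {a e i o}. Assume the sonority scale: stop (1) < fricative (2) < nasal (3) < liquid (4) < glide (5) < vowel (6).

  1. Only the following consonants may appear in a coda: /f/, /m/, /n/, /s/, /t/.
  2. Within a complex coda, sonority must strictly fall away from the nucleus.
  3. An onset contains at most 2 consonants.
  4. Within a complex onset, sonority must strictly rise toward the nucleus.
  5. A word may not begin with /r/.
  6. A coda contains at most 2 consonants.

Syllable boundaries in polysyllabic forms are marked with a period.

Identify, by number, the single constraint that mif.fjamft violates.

mif.fjamft: syllable 2 coda /mft/ has 3 consonants (> 2).
This is a violation of constraint 6: "A coda contains at most 2 consonants."
The remaining constraints (1, 2, 3, 4, 5) are satisfied.

6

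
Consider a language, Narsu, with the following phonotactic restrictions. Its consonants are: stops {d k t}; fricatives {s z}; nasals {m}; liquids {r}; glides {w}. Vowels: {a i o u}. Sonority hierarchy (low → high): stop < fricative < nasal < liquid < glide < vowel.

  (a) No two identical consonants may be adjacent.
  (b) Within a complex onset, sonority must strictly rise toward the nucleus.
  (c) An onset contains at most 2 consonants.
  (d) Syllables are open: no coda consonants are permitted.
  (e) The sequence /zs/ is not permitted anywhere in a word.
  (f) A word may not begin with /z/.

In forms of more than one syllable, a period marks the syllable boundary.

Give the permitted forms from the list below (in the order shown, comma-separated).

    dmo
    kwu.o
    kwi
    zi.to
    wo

dmo, kwu.o, kwi, wo

dmo — σ1 onset /dm/ (1→3 rises), coda /∅/ ok → permitted
kwu.o — σ1 onset /kw/ (1→5 rises), coda /∅/ ok; σ2 onset /∅/, coda /∅/ ok → permitted
kwi — σ1 onset /kw/ (1→5 rises), coda /∅/ ok → permitted
zi.to — violates constraint (f): word begins with /z/ → not permitted
wo — σ1 onset /w/, coda /∅/ ok → permitted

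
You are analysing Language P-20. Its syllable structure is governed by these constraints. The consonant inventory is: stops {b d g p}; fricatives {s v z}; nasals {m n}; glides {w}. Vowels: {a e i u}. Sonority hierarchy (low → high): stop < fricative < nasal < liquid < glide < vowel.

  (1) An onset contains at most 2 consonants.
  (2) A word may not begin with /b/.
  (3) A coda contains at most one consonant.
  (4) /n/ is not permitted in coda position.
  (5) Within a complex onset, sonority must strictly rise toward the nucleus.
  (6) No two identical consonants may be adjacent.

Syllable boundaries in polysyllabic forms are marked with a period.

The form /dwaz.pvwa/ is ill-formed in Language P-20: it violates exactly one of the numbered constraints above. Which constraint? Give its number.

1

/dwaz.pvwa/: syllable 2 onset /pvw/ has 3 consonants (> 2).
This is a violation of constraint 1: "An onset contains at most 2 consonants."
The remaining constraints (2, 3, 4, 5, 6) are satisfied.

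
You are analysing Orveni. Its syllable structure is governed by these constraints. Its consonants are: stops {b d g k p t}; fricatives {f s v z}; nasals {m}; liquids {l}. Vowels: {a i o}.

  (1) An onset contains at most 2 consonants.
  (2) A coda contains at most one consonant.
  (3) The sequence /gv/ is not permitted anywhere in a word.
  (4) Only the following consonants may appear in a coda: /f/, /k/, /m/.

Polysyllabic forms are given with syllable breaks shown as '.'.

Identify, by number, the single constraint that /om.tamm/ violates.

2

/om.tamm/: syllable 2 coda /mm/ has 2 consonants (> 1).
This is a violation of constraint 2: "A coda contains at most one consonant."
The remaining constraints (1, 3, 4) are satisfied.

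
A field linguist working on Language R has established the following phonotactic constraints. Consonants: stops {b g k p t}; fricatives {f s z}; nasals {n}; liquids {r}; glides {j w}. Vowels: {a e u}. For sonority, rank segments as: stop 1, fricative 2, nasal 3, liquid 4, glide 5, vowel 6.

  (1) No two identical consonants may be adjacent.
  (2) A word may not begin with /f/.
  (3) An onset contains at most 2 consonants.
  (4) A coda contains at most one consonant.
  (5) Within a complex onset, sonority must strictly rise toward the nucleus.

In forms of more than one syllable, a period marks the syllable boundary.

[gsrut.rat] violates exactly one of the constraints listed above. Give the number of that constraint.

3

[gsrut.rat]: syllable 1 onset /gsr/ has 3 consonants (> 2).
This is a violation of constraint 3: "An onset contains at most 2 consonants."
The remaining constraints (1, 2, 4, 5) are satisfied.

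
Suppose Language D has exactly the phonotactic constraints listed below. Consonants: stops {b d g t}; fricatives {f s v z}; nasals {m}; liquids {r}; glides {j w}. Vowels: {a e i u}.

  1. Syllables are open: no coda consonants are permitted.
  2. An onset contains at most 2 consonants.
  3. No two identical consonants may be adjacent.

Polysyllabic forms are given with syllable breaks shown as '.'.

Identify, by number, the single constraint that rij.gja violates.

1

rij.gja: syllable 1 coda /j/ has 1 consonant (> 0).
This is a violation of constraint 1: "Syllables are open: no coda consonants are permitted."
The remaining constraints (2, 3) are satisfied.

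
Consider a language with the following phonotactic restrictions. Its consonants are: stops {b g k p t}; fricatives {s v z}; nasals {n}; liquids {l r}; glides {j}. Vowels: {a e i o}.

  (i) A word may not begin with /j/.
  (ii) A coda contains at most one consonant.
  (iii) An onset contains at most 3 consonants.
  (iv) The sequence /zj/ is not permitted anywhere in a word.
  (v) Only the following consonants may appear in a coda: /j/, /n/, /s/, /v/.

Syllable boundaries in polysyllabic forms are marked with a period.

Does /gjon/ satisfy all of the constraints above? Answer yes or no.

/gjon/ — σ1 onset /gj/ (2C), coda /n/ ok → well-formed

yes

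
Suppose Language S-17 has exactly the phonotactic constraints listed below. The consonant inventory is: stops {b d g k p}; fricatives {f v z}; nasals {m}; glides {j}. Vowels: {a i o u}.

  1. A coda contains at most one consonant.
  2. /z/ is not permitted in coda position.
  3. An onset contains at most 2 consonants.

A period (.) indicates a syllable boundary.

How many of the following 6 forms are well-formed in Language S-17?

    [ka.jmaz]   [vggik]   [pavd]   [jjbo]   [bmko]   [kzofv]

0

[ka.jmaz] — violates constraint 2: syllable 2 coda contains /z/ → ill-formed
[vggik] — violates constraint 3: syllable 1 onset /vgg/ has 3 consonants (> 2) → ill-formed
[pavd] — violates constraint 1: syllable 1 coda /vd/ has 2 consonants (> 1) → ill-formed
[jjbo] — violates constraint 3: syllable 1 onset /jjb/ has 3 consonants (> 2) → ill-formed
[bmko] — violates constraint 3: syllable 1 onset /bmk/ has 3 consonants (> 2) → ill-formed
[kzofv] — violates constraint 1: syllable 1 coda /fv/ has 2 consonants (> 1) → ill-formed
No form is well-formed → 0.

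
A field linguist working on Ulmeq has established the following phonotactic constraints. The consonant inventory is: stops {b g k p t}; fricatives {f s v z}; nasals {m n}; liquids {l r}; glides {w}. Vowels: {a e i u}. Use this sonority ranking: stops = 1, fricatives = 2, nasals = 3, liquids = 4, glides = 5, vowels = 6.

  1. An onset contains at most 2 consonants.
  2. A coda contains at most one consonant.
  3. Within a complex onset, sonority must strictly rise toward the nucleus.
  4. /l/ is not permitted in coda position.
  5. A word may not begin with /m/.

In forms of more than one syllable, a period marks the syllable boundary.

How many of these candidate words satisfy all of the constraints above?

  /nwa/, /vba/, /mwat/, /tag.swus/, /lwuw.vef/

/nwa/ — σ1 onset /nw/ (3→5 rises), coda /∅/ ok → permitted
/vba/ — violates constraint 3: syllable 1 onset /vb/: /v/ (fricative, 2) → /b/ (stop, 1) does not rise → not permitted
/mwat/ — violates constraint 5: word begins with /m/ → not permitted
/tag.swus/ — σ1 onset /t/, coda /g/ ok; σ2 onset /sw/ (2→5 rises), coda /s/ ok → permitted
/lwuw.vef/ — σ1 onset /lw/ (4→5 rises), coda /w/ ok; σ2 onset /v/, coda /f/ ok → permitted
Permitted: /nwa/, /tag.swus/, /lwuw.vef/ → 3.

3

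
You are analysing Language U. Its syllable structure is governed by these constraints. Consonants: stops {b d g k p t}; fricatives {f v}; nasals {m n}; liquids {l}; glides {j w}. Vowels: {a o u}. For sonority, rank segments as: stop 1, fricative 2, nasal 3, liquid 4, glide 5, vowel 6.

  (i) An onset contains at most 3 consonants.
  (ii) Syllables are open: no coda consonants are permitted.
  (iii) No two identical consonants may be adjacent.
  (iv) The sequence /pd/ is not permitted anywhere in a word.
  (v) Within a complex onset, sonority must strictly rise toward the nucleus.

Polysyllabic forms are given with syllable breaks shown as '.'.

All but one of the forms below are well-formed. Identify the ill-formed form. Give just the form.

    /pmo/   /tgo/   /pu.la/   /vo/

/pmo/ — σ1 onset /pm/ (1→3 rises), coda /∅/ ok → well-formed
/tgo/ — violates constraint (v): syllable 1 onset /tg/: /t/ (stop, 1) → /g/ (stop, 1) does not rise → ill-formed
/pu.la/ — σ1 onset /p/, coda /∅/ ok; σ2 onset /l/, coda /∅/ ok → well-formed
/vo/ — σ1 onset /v/, coda /∅/ ok → well-formed

/tgo/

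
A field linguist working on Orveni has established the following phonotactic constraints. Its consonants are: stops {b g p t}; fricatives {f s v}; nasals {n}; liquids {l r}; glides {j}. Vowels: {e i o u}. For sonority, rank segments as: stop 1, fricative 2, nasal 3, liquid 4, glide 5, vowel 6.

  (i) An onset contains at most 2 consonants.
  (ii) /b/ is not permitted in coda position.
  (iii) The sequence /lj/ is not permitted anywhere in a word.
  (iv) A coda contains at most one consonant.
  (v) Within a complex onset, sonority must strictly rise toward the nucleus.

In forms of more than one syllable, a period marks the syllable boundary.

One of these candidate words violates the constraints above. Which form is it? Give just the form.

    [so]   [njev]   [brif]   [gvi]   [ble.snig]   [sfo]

[so] — σ1 onset /s/, coda /∅/ ok → licit
[njev] — σ1 onset /nj/ (3→5 rises), coda /v/ ok → licit
[brif] — σ1 onset /br/ (1→4 rises), coda /f/ ok → licit
[gvi] — σ1 onset /gv/ (1→2 rises), coda /∅/ ok → licit
[ble.snig] — σ1 onset /bl/ (1→4 rises), coda /∅/ ok; σ2 onset /sn/ (2→3 rises), coda /g/ ok → licit
[sfo] — violates constraint (v): syllable 1 onset /sf/: /s/ (fricative, 2) → /f/ (fricative, 2) does not rise → illicit

[sfo]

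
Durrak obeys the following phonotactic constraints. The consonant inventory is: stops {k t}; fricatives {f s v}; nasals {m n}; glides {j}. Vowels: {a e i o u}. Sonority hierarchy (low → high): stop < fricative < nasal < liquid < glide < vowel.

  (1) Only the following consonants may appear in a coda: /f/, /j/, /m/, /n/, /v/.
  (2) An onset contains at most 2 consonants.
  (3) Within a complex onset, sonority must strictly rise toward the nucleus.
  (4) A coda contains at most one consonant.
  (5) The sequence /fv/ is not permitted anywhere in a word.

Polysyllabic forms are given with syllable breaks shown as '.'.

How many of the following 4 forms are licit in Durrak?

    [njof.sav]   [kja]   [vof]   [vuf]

4

[njof.sav] — σ1 onset /nj/ (3→5 rises), coda /f/ ok; σ2 onset /s/, coda /v/ ok → licit
[kja] — σ1 onset /kj/ (1→5 rises), coda /∅/ ok → licit
[vof] — σ1 onset /v/, coda /f/ ok → licit
[vuf] — σ1 onset /v/, coda /f/ ok → licit
Licit: [njof.sav], [kja], [vof], [vuf] → 4.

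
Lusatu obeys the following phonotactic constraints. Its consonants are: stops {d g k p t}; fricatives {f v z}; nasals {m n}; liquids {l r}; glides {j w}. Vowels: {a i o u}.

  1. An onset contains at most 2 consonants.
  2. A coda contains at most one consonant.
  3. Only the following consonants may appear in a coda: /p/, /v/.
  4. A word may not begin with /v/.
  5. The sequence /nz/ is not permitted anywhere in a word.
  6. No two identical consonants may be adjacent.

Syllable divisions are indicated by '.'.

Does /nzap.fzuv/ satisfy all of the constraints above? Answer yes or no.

/nzap.fzuv/ — violates constraint 5: contains banned sequence /nz/ → ill-formed

no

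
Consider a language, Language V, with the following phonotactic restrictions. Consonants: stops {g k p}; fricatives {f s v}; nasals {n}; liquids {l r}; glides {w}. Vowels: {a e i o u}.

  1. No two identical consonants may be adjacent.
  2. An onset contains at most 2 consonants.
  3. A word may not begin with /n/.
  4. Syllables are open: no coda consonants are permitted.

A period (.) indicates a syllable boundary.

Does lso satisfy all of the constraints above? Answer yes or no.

yes

lso — σ1 onset /ls/ (2C), coda /∅/ ok → permitted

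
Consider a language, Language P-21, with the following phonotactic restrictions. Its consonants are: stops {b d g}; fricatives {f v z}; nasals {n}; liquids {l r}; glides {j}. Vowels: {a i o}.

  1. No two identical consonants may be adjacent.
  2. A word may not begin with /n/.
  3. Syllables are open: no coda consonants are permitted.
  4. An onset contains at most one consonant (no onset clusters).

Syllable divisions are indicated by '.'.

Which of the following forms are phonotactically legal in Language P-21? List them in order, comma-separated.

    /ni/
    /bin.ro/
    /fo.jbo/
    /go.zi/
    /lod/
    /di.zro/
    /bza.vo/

/go.zi/

/ni/ — violates constraint 2: word begins with /n/ → phonotactically illegal
/bin.ro/ — violates constraint 3: syllable 1 coda /n/ has 1 consonant (> 0) → phonotactically illegal
/fo.jbo/ — violates constraint 4: syllable 2 onset /jb/ has 2 consonants (> 1) → phonotactically illegal
/go.zi/ — σ1 onset /g/, coda /∅/ ok; σ2 onset /z/, coda /∅/ ok → phonotactically legal
/lod/ — violates constraint 3: syllable 1 coda /d/ has 1 consonant (> 0) → phonotactically illegal
/di.zro/ — violates constraint 4: syllable 2 onset /zr/ has 2 consonants (> 1) → phonotactically illegal
/bza.vo/ — violates constraint 4: syllable 1 onset /bz/ has 2 consonants (> 1) → phonotactically illegal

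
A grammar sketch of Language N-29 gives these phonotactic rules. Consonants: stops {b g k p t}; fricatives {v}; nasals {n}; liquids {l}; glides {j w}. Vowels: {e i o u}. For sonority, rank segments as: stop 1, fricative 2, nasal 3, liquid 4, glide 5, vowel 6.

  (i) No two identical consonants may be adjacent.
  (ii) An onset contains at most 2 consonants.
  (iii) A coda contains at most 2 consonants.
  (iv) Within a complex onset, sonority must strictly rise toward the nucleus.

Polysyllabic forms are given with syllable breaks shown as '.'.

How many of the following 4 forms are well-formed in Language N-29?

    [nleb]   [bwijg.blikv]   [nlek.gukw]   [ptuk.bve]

3

[nleb] — σ1 onset /nl/ (3→4 rises), coda /b/ ok → well-formed
[bwijg.blikv] — σ1 onset /bw/ (1→5 rises), coda /jg/ (2C) ok; σ2 onset /bl/ (1→4 rises), coda /kv/ (2C) ok → well-formed
[nlek.gukw] — σ1 onset /nl/ (3→4 rises), coda /k/ ok; σ2 onset /g/, coda /kw/ (2C) ok → well-formed
[ptuk.bve] — violates constraint (iv): syllable 1 onset /pt/: /p/ (stop, 1) → /t/ (stop, 1) does not rise → ill-formed
Well-formed: [nleb], [bwijg.blikv], [nlek.gukw] → 3.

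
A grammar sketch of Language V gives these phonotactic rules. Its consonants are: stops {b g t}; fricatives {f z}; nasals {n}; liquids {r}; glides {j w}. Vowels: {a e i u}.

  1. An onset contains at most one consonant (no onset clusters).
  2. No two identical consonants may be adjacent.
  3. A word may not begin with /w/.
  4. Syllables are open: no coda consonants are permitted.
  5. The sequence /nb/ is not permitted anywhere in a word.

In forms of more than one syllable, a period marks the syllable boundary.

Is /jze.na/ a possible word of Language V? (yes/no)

/jze.na/ — violates constraint 1: syllable 1 onset /jz/ has 2 consonants (> 1) → ill-formed

no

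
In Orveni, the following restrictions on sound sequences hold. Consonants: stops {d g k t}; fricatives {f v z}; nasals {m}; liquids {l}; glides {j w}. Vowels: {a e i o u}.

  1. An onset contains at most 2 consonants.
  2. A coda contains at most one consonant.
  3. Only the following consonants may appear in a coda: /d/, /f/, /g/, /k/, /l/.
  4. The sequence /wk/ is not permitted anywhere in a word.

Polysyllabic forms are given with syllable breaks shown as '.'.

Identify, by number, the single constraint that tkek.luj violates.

tkek.luj: syllable 2 coda contains /j/, which is not a licensed coda consonant.
This is a violation of constraint 3: "Only the following consonants may appear in a coda: /d/, /f/, /g/, /k/, /l/."
The remaining constraints (1, 2, 4) are satisfied.

3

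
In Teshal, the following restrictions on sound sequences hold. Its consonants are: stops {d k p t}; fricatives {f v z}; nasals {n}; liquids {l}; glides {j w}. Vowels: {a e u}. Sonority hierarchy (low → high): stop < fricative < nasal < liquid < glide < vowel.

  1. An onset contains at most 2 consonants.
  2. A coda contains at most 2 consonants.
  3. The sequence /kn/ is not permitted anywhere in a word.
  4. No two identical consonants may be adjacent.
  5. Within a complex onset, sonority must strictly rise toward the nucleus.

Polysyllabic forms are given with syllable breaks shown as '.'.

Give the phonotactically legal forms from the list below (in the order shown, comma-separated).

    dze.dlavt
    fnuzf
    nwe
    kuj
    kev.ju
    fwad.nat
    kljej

dze.dlavt — σ1 onset /dz/ (1→2 rises), coda /∅/ ok; σ2 onset /dl/ (1→4 rises), coda /vt/ (2C) ok → phonotactically legal
fnuzf — σ1 onset /fn/ (2→3 rises), coda /zf/ (2C) ok → phonotactically legal
nwe — σ1 onset /nw/ (3→5 rises), coda /∅/ ok → phonotactically legal
kuj — σ1 onset /k/, coda /j/ ok → phonotactically legal
kev.ju — σ1 onset /k/, coda /v/ ok; σ2 onset /j/, coda /∅/ ok → phonotactically legal
fwad.nat — σ1 onset /fw/ (2→5 rises), coda /d/ ok; σ2 onset /n/, coda /t/ ok → phonotactically legal
kljej — violates constraint 1: syllable 1 onset /klj/ has 3 consonants (> 2) → phonotactically illegal

dze.dlavt, fnuzf, nwe, kuj, kev.ju, fwad.nat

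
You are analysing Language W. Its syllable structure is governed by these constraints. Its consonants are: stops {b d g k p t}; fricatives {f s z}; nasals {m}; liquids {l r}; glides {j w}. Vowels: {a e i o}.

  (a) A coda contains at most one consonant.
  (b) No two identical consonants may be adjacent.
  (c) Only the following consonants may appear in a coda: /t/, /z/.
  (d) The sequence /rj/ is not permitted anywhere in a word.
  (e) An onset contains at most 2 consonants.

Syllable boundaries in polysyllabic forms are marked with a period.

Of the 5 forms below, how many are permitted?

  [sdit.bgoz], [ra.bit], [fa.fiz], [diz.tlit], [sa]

[sdit.bgoz] — σ1 onset /sd/ (2C), coda /t/ ok; σ2 onset /bg/ (2C), coda /z/ ok → permitted
[ra.bit] — σ1 onset /r/, coda /∅/ ok; σ2 onset /b/, coda /t/ ok → permitted
[fa.fiz] — σ1 onset /f/, coda /∅/ ok; σ2 onset /f/, coda /z/ ok → permitted
[diz.tlit] — σ1 onset /d/, coda /z/ ok; σ2 onset /tl/ (2C), coda /t/ ok → permitted
[sa] — σ1 onset /s/, coda /∅/ ok → permitted
Permitted: [sdit.bgoz], [ra.bit], [fa.fiz], [diz.tlit], [sa] → 5.

5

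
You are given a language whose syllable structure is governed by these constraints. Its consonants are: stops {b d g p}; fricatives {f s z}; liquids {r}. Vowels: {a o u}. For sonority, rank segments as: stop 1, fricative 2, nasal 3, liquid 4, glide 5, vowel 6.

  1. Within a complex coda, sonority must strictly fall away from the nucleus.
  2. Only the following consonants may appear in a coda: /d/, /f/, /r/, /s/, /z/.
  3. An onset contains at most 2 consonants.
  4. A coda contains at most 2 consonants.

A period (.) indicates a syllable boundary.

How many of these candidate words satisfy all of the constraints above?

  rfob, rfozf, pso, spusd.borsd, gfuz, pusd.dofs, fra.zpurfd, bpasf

rfob — violates constraint 2: syllable 1 coda contains /b/, which is not a licensed coda consonant → ill-formed
rfozf — violates constraint 1: syllable 1 coda /zf/: /z/ (fricative, 2) → /f/ (fricative, 2) does not fall → ill-formed
pso — σ1 onset /ps/ (2C), coda /∅/ ok → well-formed
spusd.borsd — violates constraint 4: syllable 2 coda /rsd/ has 3 consonants (> 2) → ill-formed
gfuz — σ1 onset /gf/ (2C), coda /z/ ok → well-formed
pusd.dofs — violates constraint 1: syllable 2 coda /fs/: /f/ (fricative, 2) → /s/ (fricative, 2) does not fall → ill-formed
fra.zpurfd — violates constraint 4: syllable 2 coda /rfd/ has 3 consonants (> 2) → ill-formed
bpasf — violates constraint 1: syllable 1 coda /sf/: /s/ (fricative, 2) → /f/ (fricative, 2) does not fall → ill-formed
Well-formed: pso, gfuz → 2.

2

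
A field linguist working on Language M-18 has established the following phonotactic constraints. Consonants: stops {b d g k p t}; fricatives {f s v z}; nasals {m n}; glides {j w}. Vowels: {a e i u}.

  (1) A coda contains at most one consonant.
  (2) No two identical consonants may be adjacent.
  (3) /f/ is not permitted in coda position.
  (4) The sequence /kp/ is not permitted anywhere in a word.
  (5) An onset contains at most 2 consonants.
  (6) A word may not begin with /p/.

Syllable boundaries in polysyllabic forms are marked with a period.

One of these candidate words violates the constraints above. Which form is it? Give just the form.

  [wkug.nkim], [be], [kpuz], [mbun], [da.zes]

[kpuz]

[wkug.nkim] — σ1 onset /wk/ (2C), coda /g/ ok; σ2 onset /nk/ (2C), coda /m/ ok → permitted
[be] — σ1 onset /b/, coda /∅/ ok → permitted
[kpuz] — violates constraint 4: contains banned sequence /kp/ → not permitted
[mbun] — σ1 onset /mb/ (2C), coda /n/ ok → permitted
[da.zes] — σ1 onset /d/, coda /∅/ ok; σ2 onset /z/, coda /s/ ok → permitted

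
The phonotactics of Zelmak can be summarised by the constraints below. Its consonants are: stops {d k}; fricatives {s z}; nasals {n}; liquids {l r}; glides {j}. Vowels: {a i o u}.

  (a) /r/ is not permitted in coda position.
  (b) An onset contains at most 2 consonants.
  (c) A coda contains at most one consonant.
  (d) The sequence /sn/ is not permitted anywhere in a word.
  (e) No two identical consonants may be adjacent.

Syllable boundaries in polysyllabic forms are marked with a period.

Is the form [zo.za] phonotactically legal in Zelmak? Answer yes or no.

[zo.za] — σ1 onset /z/, coda /∅/ ok; σ2 onset /z/, coda /∅/ ok → phonotactically legal

yes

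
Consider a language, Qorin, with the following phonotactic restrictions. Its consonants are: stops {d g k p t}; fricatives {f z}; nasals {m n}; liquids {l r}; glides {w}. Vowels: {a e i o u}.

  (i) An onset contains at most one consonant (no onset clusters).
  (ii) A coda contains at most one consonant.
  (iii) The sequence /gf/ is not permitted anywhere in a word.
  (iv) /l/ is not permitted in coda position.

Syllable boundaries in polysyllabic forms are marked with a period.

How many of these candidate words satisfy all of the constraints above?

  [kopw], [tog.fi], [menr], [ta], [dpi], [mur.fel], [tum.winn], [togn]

1

[kopw] — violates constraint (ii): syllable 1 coda /pw/ has 2 consonants (> 1) → ill-formed
[tog.fi] — violates constraint (iii): contains banned sequence /gf/ → ill-formed
[menr] — violates constraint (ii): syllable 1 coda /nr/ has 2 consonants (> 1) → ill-formed
[ta] — σ1 onset /t/, coda /∅/ ok → well-formed
[dpi] — violates constraint (i): syllable 1 onset /dp/ has 2 consonants (> 1) → ill-formed
[mur.fel] — violates constraint (iv): syllable 2 coda contains /l/ → ill-formed
[tum.winn] — violates constraint (ii): syllable 2 coda /nn/ has 2 consonants (> 1) → ill-formed
[togn] — violates constraint (ii): syllable 1 coda /gn/ has 2 consonants (> 1) → ill-formed
Well-formed: [ta] → 1.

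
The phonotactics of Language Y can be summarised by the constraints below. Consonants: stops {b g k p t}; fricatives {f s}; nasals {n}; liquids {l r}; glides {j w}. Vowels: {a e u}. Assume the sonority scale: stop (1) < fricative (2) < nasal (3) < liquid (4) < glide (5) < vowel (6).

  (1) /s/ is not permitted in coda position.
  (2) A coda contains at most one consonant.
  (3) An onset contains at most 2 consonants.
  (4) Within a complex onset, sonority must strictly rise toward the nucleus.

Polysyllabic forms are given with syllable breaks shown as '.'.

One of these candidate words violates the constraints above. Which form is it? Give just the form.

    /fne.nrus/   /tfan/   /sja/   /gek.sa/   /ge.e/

/fne.nrus/

/fne.nrus/ — violates constraint 1: syllable 2 coda contains /s/ → phonotactically illegal
/tfan/ — σ1 onset /tf/ (1→2 rises), coda /n/ ok → phonotactically legal
/sja/ — σ1 onset /sj/ (2→5 rises), coda /∅/ ok → phonotactically legal
/gek.sa/ — σ1 onset /g/, coda /k/ ok; σ2 onset /s/, coda /∅/ ok → phonotactically legal
/ge.e/ — σ1 onset /g/, coda /∅/ ok; σ2 onset /∅/, coda /∅/ ok → phonotactically legal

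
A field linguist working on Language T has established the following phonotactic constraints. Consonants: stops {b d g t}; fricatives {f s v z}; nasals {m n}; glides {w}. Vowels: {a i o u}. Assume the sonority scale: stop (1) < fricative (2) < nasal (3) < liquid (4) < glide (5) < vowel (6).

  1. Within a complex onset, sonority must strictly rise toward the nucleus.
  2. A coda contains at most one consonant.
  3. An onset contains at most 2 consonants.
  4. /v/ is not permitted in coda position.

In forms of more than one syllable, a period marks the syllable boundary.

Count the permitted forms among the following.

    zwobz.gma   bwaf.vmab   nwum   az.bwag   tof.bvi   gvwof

4

zwobz.gma — violates constraint 2: syllable 1 coda /bz/ has 2 consonants (> 1) → not permitted
bwaf.vmab — σ1 onset /bw/ (1→5 rises), coda /f/ ok; σ2 onset /vm/ (2→3 rises), coda /b/ ok → permitted
nwum — σ1 onset /nw/ (3→5 rises), coda /m/ ok → permitted
az.bwag — σ1 onset /∅/, coda /z/ ok; σ2 onset /bw/ (1→5 rises), coda /g/ ok → permitted
tof.bvi — σ1 onset /t/, coda /f/ ok; σ2 onset /bv/ (1→2 rises), coda /∅/ ok → permitted
gvwof — violates constraint 3: syllable 1 onset /gvw/ has 3 consonants (> 2) → not permitted
Permitted: bwaf.vmab, nwum, az.bwag, tof.bvi → 4.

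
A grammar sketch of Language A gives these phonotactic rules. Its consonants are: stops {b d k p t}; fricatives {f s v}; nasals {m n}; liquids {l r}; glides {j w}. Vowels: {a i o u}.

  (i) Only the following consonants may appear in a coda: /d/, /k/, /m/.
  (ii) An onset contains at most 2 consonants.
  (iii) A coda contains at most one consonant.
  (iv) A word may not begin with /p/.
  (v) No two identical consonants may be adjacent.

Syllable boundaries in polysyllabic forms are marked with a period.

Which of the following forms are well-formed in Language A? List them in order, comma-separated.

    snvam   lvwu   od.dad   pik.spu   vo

snvam — violates constraint (ii): syllable 1 onset /snv/ has 3 consonants (> 2) → ill-formed
lvwu — violates constraint (ii): syllable 1 onset /lvw/ has 3 consonants (> 2) → ill-formed
od.dad — violates constraint (v): adjacent identical consonants /dd/ → ill-formed
pik.spu — violates constraint (iv): word begins with /p/ → ill-formed
vo — σ1 onset /v/, coda /∅/ ok → well-formed

vo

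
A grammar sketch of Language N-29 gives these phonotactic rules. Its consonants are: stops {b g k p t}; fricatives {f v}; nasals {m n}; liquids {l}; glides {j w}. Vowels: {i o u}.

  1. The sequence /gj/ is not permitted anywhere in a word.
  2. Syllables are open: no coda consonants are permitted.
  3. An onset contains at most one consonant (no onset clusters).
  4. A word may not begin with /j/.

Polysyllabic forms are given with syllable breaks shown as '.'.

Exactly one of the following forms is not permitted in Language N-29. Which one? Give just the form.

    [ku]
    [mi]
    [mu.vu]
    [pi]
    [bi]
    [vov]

[vov]

[ku] — σ1 onset /k/, coda /∅/ ok → permitted
[mi] — σ1 onset /m/, coda /∅/ ok → permitted
[mu.vu] — σ1 onset /m/, coda /∅/ ok; σ2 onset /v/, coda /∅/ ok → permitted
[pi] — σ1 onset /p/, coda /∅/ ok → permitted
[bi] — σ1 onset /b/, coda /∅/ ok → permitted
[vov] — violates constraint 2: syllable 1 coda /v/ has 1 consonant (> 0) → not permitted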